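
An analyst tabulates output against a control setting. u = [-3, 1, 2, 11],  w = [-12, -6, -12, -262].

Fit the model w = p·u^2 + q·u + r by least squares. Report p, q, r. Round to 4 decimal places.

From the data, Σu^2·u^2 = 14739, Σu^2·u = 1313, Σu^2 = 135, Σu·u = 135, Σu = 11, Σ1 = 4.
For Aᵀw: Σu^2·w = -31864, Σu·w = -2876, Σw = -292.
Solving the 3×3 system (Gaussian elimination) gives p = -70639/35950, q = -76373/35950, r = -15129/17975.

p = -1.9649, q = -2.1244, r = -0.8417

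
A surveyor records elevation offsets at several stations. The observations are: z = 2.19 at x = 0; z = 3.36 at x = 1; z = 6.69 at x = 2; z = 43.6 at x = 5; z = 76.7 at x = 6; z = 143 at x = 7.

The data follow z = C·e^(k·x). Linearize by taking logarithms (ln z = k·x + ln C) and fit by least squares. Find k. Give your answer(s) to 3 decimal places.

k = 0.609

With ln zᵢ as the transformed response and xᵢ as the regressor:
XᵀX = [[115.0000, 21.0000]; [21.0000, 6]], rhs = [84.6678, 16.9743]ᵀ  (here Σx = 21.0000, Σ(x)² = 115.0000, Σln z = 16.9743, Σx·ln z = 84.6678).
Slope k = (n·Σx·ln z − Σx·Σln z)/(n·Σ(x)² − (Σx)²) = (6·84.6678 − 21.0000·16.9743)/249.0000 = 0.60862; ln C = (Σln z − k·Σx)/n = 0.69886.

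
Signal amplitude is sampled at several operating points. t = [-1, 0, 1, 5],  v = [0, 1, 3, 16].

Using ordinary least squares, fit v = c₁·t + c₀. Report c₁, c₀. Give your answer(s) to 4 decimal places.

c₁ = 2.7952, c₀ = 1.5060

The normal equations are: 27·c₁ + 5·c₀ = 83;  5·c₁ + 4·c₀ = 20.
(Σt·t = 27, Σt = 5, Σ1 = 4, Σt·v = 83, Σv = 20.)
Determinant 27·4 − 5² = 83.
c₁ = (83·4 − 5·20)/83 = 232/83; c₀ = (27·20 − 5·83)/83 = 125/83.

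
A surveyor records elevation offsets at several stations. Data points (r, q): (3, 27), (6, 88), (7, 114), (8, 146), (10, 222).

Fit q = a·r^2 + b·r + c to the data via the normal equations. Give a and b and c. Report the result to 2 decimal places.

Sums needed: Σr^2·r^2 = 17874, Σr^2·r = 2098, Σr^2 = 258, Σr·r = 258, Σr = 34, Σ1 = 5.
For Aᵀq: Σr^2·q = 40541, Σr·q = 4795, Σq = 597.
Normal equations: [[17874, 2098, 258]; [2098, 258, 34]; [258, 34, 5]]·[a, b, c]ᵀ = [40541, 4795, 597]ᵀ.
Solving the 3×3 system (Gaussian elimination) gives a = 10295/5224, b = 11357/5224, c = 1912/653.

a = 1.97, b = 2.17, c = 2.93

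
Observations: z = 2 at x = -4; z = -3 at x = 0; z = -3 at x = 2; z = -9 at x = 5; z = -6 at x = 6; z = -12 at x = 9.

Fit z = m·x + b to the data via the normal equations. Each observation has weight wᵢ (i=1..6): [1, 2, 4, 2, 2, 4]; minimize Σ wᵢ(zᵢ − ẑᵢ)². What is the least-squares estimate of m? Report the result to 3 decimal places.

m = -1.071

Compute the Gram sums: Σwᵢ·x·x = 478, Σwᵢ·x = 62, Σwᵢ·1 = 15.
Right-hand side: Σwᵢ·x·z = -626, Σwᵢ·z = -94.
det = 478·15 − 62² = 3326.
m = ((-626)·15 − 62·(-94))/3326 = -1781/1663; b = (478·(-94) − 62·(-626))/3326 = -3060/1663.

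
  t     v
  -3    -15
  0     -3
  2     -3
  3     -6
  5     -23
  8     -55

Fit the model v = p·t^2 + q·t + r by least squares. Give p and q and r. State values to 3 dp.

Normal-equation sums: Σt^2·t^2 = 4899, Σt^2·t = 645, Σt^2 = 111, Σt·t = 111, Σt = 15, Σ1 = 6.
And Σt^2·v = -4296, Σt·v = -534, Σv = -105.
So AᵀA·[p, q, r]ᵀ = Aᵀv: [[4899, 645, 111]; [645, 111, 15]; [111, 15, 6]]·[p, q, r]ᵀ = [-4296, -534, -105]ᵀ.
Solving the 3×3 system (Gaussian elimination) gives p = -83/84, q = 733/588, r = -229/98.

p = -0.988, q = 1.247, r = -2.337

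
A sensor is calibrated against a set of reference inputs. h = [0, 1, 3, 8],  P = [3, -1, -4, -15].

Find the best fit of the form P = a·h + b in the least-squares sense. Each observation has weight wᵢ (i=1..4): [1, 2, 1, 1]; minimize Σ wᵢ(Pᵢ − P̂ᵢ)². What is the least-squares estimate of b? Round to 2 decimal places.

b = 1.90

AᵀWA·[a, b]ᵀ = AᵀWP reads: 75·a + 13·b = -134;  13·a + 5·b = -18.
Determinant 75·5 − 13² = 206.
a = ((-134)·5 − 13·(-18))/206 = -218/103; b = (75·(-18) − 13·(-134))/206 = 196/103.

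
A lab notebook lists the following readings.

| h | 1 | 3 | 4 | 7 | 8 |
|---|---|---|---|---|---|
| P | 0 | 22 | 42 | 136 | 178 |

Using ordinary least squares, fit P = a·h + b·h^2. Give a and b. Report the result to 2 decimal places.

Forming AᵀA = [[139, 947]; [947, 6835]] and AᵀP = [2610, 18926]ᵀ gives AᵀA·[a, b]ᵀ = AᵀP.
Determinant 139·6835 − 947² = 53256.
a = (2610·6835 − 947·18926)/53256 = -20893/13314; b = (139·18926 − 947·2610)/53256 = 39761/13314.

a = -1.57, b = 2.99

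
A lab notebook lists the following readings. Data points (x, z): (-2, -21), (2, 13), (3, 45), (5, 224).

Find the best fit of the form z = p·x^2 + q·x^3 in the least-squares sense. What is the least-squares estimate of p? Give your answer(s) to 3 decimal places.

p = -1.055

From the data, Σx^2·x^2 = 738, Σx^2·x^3 = 3368, Σx^3·x^3 = 16482.
Moment sums: Σx^2·z = 5973, Σx^3·z = 29487.
Normal equations: [[738, 3368]; [3368, 16482]]·[p, q]ᵀ = [5973, 29487]ᵀ.
Eliminating q: 16482·(row 1) − 3368·(row 2) gives 820292·p = 16482·5973 − 3368·29487 = -865230, so p = -432615/410146.
Then q = (29487 − 3368·(-432615/410146))/16482 = 822171/410146.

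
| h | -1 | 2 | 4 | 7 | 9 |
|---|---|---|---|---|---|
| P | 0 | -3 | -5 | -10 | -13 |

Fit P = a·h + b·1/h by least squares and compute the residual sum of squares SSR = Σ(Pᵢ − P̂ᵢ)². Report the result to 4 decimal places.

SSR = 0.8097

XᵀX·[a, b]ᵀ = XᵀP reads: 151·a + 5·b = -213;  5·a + (85429/63504)·b = -1417/252.
(Σh·h = 151, Σh·1/h = 5, Σ1/h·1/h = 85429/63504, Σh·P = -213, Σ1/h·P = -1417/252.)
Δ = 151·(85429/63504) − 5² = 11312179/63504.
a = ((-213)·(85429/63504) − 5·(-1417/252))/(11312179/63504) = -16410957/11312179; b = (151·(-1417/252) − 5·(-213))/(11312179/63504) = 13712076/11312179.
Residuals: -2698881/11312179, -7970661/11312179, 5654914/11312179, -203959/11312179, -883278/11312179; SSR = 9159617/11312179.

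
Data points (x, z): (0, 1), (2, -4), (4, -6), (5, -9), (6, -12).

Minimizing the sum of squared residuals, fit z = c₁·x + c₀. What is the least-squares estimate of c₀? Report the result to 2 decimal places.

MᵀM·[c₁, c₀]ᵀ = Mᵀz reads: 81·c₁ + 17·c₀ = -149;  17·c₁ + 5·c₀ = -30.
Determinant 81·5 − 17² = 116.
c₁ = ((-149)·5 − 17·(-30))/116 = -235/116; c₀ = (81·(-30) − 17·(-149))/116 = 103/116.

c₀ = 0.89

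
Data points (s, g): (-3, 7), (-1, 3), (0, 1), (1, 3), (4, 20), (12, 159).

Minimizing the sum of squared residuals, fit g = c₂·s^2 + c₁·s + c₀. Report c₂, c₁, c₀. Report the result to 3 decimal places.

c₂ = 1.029, c₁ = 0.793, c₀ = 1.109

Setting ∂/∂c₂ … = 0 gives: 21075·c₂ + 1765·c₁ + 171·c₀ = 23285;  1765·c₂ + 171·c₁ + 13·c₀ = 1967;  171·c₂ + 13·c₁ + 6·c₀ = 193.
(Σs^2·s^2 = 21075, Σs^2·s = 1765, Σs^2 = 171, Σs·s = 171, Σs = 13, Σ1 = 6, Σs^2·g = 23285, Σs·g = 1967, Σg = 193.)
Inverting the 3×3 Gram matrix, [c₂, c₁, c₀]ᵀ = [570557/554226, 146469/184742, 307340/277113]ᵀ.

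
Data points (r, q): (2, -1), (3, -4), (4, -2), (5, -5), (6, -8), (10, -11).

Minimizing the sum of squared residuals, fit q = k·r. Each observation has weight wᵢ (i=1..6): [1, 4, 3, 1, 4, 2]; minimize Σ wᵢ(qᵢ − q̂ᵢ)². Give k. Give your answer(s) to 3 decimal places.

k = -1.118

From the data, Σwᵢ·r·r = 457.
And Σwᵢ·r·q = -511.
So AᵀWA·[k]ᵀ = AᵀWq: [[457]]·[k]ᵀ = [-511]ᵀ.
Hence k = -511 / 457 ≈ -1.11816.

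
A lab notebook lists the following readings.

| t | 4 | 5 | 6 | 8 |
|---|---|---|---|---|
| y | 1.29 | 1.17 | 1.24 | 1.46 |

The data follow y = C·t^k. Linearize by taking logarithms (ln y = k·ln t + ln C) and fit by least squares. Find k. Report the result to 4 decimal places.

k = 0.2032

Linearized form: ln y = k·ln t + ln C. From the 4 transformed points,
AᵀA = [[12.0466, 6.8669]; [6.8669, 4]], rhs = [1.7781, 1.0052]ᵀ  (here Σln t = 6.8669, Σ(ln t)² = 12.0466, Σln y = 1.0052, Σln t·ln y = 1.7781).
Δ = 12.0466·4 − (6.8669)² = 1.0316; k = (1.7781·4 − 6.8669·1.0052)/1.0316 = 0.20323, ln C = (12.0466·1.0052 − 6.8669·1.7781)/1.0316 = -0.09760.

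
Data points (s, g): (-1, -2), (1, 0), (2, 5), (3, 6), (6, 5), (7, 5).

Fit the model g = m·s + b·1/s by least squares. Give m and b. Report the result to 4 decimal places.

From the data, Σs·s = 100, Σs·1/s = 6, Σ1/s·1/s = 2125/882.
Right-hand side: Σs·g = 95, Σ1/s·g = 169/21.
Eliminating b: (2125/882)·(row 1) − 6·(row 2) gives (90374/441)·m = (2125/882)·95 − 6·(169/21) = 159287/882, so m = 159287/180748.
Then b = ((169/21) − 6·(159287/180748))/(2125/882) = 51765/45187.

m = 0.8813, b = 1.1456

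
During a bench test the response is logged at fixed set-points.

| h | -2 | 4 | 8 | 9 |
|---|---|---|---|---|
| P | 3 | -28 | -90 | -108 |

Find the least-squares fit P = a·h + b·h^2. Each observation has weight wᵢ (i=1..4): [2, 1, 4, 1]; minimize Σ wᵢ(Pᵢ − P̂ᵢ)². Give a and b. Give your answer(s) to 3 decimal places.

a = -3.384, b = -0.975

MᵀWM·[a, b]ᵀ = MᵀWP reads: 361·a + 2825·b = -3976;  2825·a + 23233·b = -32212.
Δ = 361·23233 − 2825² = 406488.
a = ((-3976)·23233 − 2825·(-32212))/406488 = -343877/101622; b = (361·(-32212) − 2825·(-3976))/406488 = -99083/101622.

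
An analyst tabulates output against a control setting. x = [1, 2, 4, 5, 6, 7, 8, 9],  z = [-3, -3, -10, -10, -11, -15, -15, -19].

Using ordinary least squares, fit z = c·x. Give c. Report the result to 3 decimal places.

Normal-equation sums: Σx·x = 276.
Right-hand side: Σx·z = -561.
Normal equations: [[276]]·[c]ᵀ = [-561]ᵀ.
c = (-561)/276 = -2.03261.

c = -2.033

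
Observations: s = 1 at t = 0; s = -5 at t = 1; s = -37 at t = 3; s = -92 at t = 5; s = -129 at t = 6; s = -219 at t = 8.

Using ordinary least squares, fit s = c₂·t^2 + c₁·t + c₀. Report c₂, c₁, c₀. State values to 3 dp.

Entries of MᵀM: Σt^2·t^2 = 6099, Σt^2·t = 881, Σt^2 = 135, Σt·t = 135, Σt = 23, Σ1 = 6.
And Σt^2·s = -21298, Σt·s = -3102, Σs = -481.
MᵀM·[c₂, c₁, c₀]ᵀ = Mᵀs becomes [[6099, 881, 135]; [881, 135, 23]; [135, 23, 6]]·[c₂, c₁, c₀]ᵀ = [-21298, -3102, -481]ᵀ.
Solving the 3×3 system (Gaussian elimination) gives c₂ = -33259/11248, c₁ = -44033/11248, c₀ = 7703/5624.

c₂ = -2.957, c₁ = -3.915, c₀ = 1.370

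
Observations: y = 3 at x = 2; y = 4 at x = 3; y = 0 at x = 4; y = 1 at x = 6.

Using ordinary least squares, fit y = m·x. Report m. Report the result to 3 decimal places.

Forming AᵀA = [[65]] and Aᵀy = [24]ᵀ gives AᵀA·[m]ᵀ = Aᵀy.
Hence m = 24 / 65 ≈ 0.369231.

m = 0.369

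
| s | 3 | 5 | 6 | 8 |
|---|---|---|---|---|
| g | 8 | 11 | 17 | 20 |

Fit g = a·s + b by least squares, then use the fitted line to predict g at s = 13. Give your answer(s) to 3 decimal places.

Normal-equation sums: Σs·s = 134, Σs = 22, Σ1 = 4.
Moment sums: Σs·g = 341, Σg = 56.
So XᵀX·[a, b]ᵀ = Xᵀg: [[134, 22]; [22, 4]]·[a, b]ᵀ = [341, 56]ᵀ.
Eliminating b: 4·(row 1) − 22·(row 2) gives 52·a = 4·341 − 22·56 = 132, so a = 33/13.
Then b = (56 − 22·(33/13))/4 = 1/26.
At s = 13: ĝ = (33/13)·(13) + (1/26)·(1) = 859/26.

ĝ = 33.038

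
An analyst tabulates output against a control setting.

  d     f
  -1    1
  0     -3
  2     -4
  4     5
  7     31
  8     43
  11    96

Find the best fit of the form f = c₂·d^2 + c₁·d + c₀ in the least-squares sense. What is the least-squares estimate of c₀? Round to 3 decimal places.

c₀ = -2.718

Normal-equation sums: Σd^2·d^2 = 21411, Σd^2·d = 2257, Σd^2 = 255, Σd·d = 255, Σd = 31, Σ1 = 7.
Moment sums: Σd^2·f = 15952, Σd·f = 1628, Σf = 169.
Inverting the 3×3 Gram matrix, [c₂, c₁, c₀]ᵀ = [18197/17518, -43433/17518, -23805/8759]ᵀ.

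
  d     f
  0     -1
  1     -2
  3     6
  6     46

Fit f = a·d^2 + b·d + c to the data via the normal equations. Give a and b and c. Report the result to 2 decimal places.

Setting ∂/∂a … = 0 gives: 1378·a + 244·b + 46·c = 1708;  244·a + 46·b + 10·c = 292;  46·a + 10·b + 4·c = 49.
Solving the 3×3 system (Gaussian elimination) gives a = 241/132, b = -415/132, c = -39/44.

a = 1.83, b = -3.14, c = -0.89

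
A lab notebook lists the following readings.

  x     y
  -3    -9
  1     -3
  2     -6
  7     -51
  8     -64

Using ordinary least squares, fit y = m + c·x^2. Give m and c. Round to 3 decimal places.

The normal equations are: 5·m + 127·c = -133;  127·m + 6595·c = -6703.
Eliminating c: 6595·(row 1) − 127·(row 2) gives 16846·m = 6595·(-133) − 127·(-6703) = -25854, so m = -12927/8423.
Then c = ((-6703) − 127·(-12927/8423))/6595 = -8312/8423.

m = -1.535, c = -0.987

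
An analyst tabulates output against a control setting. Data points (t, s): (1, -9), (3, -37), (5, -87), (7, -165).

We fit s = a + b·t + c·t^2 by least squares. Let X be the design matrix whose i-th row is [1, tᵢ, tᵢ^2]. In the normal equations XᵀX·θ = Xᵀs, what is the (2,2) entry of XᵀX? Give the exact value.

84

Row 2 ↔ basis t, column 2 ↔ basis t, so (XᵀX)_{2,2} = Σᵢ (t)·(t) = (1)·(1) + (3)·(3) + (5)·(5) + (7)·(7) = 84.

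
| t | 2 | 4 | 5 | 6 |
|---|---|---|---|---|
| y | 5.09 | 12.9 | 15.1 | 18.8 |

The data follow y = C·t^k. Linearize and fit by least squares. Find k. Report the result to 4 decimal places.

k = 1.1910

Taking logs, ln y = k·ln t + ln C, so regress ln y on ln t.
Σln t = 5.4806, Σ(ln t)² = 8.2030, Σln y = 9.8331, Σln t·ln y = 14.2989.
Equations: 8.2030·k + 5.4806·ln C = 14.2989;  5.4806·k + 4·ln C = 9.8331.
Δ = 8.2030·4 − (5.4806)² = 2.7744; k = (14.2989·4 − 5.4806·9.8331)/2.7744 = 1.19095, ln C = (8.2030·9.8331 − 5.4806·14.2989)/2.7744 = 0.82647.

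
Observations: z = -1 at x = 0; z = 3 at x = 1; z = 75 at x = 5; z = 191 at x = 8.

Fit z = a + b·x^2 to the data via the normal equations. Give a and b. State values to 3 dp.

a = -0.341, b = 2.993

Entries of AᵀA: Σ1 = 4, Σx^2 = 90, Σx^2·x^2 = 4722.
For Aᵀz: Σz = 268, Σx^2·z = 14102.
Normal equations: [[4, 90]; [90, 4722]]·[a, b]ᵀ = [268, 14102]ᵀ.
Eliminating b: 4722·(row 1) − 90·(row 2) gives 10788·a = 4722·268 − 90·14102 = -3684, so a = -307/899.
Then b = (14102 − 90·(-307/899))/4722 = 8072/2697.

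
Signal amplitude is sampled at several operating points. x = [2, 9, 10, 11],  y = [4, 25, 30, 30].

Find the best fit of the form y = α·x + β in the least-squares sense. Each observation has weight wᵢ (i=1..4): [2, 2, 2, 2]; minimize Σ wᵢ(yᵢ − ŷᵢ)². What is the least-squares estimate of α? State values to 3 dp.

The normal equations are: 612·α + 64·β = 1726;  64·α + 8·β = 178.
Δ = 612·8 − 64² = 800.
α = (1726·8 − 64·178)/800 = 151/50; β = (612·178 − 64·1726)/800 = -191/100.

α = 3.020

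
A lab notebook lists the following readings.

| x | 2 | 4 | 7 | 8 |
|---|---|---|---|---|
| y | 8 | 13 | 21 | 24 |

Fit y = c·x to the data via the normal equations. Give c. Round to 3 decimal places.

c = 3.060

Forming AᵀA = [[133]] and Aᵀy = [407]ᵀ gives AᵀA·[c]ᵀ = Aᵀy.
Hence c = 407 / 133 ≈ 3.06015.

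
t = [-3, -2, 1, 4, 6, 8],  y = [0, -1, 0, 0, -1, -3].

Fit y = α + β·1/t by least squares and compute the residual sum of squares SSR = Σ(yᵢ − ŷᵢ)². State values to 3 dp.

SSR = 6.616

From the data, Σ1 = 6, Σ1/t = 17/24, Σ1/t·1/t = 845/576.
Right-hand side: Σy = -5, Σ1/t·y = -1/24.
det = 6·(845/576) − (17/24)² = 4781/576.
α = ((-5)·(845/576) − (17/24)·(-1/24))/(4781/576) = -4208/4781; β = (6·(-1/24) − (17/24)·(-5))/(4781/576) = 1896/4781.
Residuals: 4840/4781, 375/4781, 2312/4781, 3734/4781, -127/683, -10372/4781; SSR = 31630/4781.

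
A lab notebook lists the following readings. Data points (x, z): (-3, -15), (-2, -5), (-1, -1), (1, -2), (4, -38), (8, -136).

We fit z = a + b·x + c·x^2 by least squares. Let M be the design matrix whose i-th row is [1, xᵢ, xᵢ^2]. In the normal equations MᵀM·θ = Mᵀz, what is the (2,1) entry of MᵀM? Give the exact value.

7

Row 2 ↔ basis x, column 1 ↔ basis 1, so (MᵀM)_{2,1} = Σᵢ x = (-3)·(1) + (-2)·(1) + (-1)·(1) + (1)·(1) + (4)·(1) + (8)·(1) = 7.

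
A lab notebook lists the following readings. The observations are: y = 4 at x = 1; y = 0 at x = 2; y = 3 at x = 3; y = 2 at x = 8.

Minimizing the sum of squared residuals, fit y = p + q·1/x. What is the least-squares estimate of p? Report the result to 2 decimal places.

p = 1.26

Forming AᵀA = [[4, 47/24]; [47/24, 793/576]] and Aᵀy = [9, 21/4]ᵀ gives AᵀA·[p, q]ᵀ = Aᵀy.
Eliminating q: (793/576)·(row 1) − (47/24)·(row 2) gives (107/64)·p = (793/576)·9 − (47/24)·(21/4) = 135/64, so p = 135/107.
Then q = ((21/4) − (47/24)·(135/107))/(793/576) = 216/107.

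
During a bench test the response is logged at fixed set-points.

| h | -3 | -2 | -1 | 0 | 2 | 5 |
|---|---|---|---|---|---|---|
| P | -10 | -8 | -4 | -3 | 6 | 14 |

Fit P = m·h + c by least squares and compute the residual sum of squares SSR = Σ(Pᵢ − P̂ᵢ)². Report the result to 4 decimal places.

SSR = 4.8949

The normal equations are: 43·m + 1·c = 132;  1·m + 6·c = -5.
Determinant 43·6 − 1² = 257.
m = (132·6 − 1·(-5))/257 = 797/257; c = (43·(-5) − 1·132)/257 = -347/257.
Residuals: 168/257, -115/257, 116/257, -424/257, 295/257, -40/257; SSR = 1258/257.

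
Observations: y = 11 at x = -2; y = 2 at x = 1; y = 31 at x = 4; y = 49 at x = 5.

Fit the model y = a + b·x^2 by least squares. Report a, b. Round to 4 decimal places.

Entries of AᵀA: Σ1 = 4, Σx^2 = 46, Σx^2·x^2 = 898.
For Aᵀy: Σy = 93, Σx^2·y = 1767.
det = 4·898 − 46² = 1476.
a = (93·898 − 46·1767)/1476 = 62/41; b = (4·1767 − 46·93)/1476 = 155/82.

a = 1.5122, b = 1.8902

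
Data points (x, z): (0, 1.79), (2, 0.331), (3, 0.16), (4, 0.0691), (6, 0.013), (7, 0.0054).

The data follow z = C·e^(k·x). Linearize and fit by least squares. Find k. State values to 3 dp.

With ln zᵢ as the transformed response and xᵢ as the regressor:
Sums: Σx = 22.0000, Σ(x)² = 114.0000, Σln z = -14.5924, Σx·ln z = -81.0042.
Normal system: [[114.0000, 22.0000]; [22.0000, 6]]·[k, ln C]ᵀ = [-81.0042, -14.5924]ᵀ.
Slope k = (n·Σx·ln z − Σx·Σln z)/(n·Σ(x)² − (Σx)²) = (6·-81.0042 − 22.0000·-14.5924)/200.0000 = -0.82496; ln C = (Σln z − k·Σx)/n = 0.59281.

k = -0.825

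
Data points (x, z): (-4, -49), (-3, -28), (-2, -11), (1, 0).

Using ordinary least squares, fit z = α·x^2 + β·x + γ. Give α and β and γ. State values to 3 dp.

α = -3.017, β = 0.812, γ = 2.249

The normal system MᵀM·[α, β, γ]ᵀ = Mᵀz is [[354, -98, 30]; [-98, 30, -8]; [30, -8, 4]]·[α, β, γ]ᵀ = [-1080, 302, -88]ᵀ.
Solving the 3×3 system (Gaussian elimination) gives α = -546/181, β = 147/181, γ = 407/181.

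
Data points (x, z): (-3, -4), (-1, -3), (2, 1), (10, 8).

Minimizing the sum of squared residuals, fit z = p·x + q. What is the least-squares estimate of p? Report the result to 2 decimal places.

Forming MᵀM = [[114, 8]; [8, 4]] and Mᵀz = [97, 2]ᵀ gives MᵀM·[p, q]ᵀ = Mᵀz.
Eliminating q: 4·(row 1) − 8·(row 2) gives 392·p = 4·97 − 8·2 = 372, so p = 93/98.
Then q = (2 − 8·(93/98))/4 = -137/98.

p = 0.95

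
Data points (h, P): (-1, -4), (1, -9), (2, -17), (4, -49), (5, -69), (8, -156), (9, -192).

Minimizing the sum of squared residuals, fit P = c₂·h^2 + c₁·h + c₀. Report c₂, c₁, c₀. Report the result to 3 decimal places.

From the data, Σh^2·h^2 = 11556, Σh^2·h = 1438, Σh^2 = 192, Σh·h = 192, Σh = 28, Σ1 = 7.
And Σh^2·P = -28126, Σh·P = -3556, ΣP = -496.
MᵀM·[c₂, c₁, c₀]ᵀ = MᵀP becomes [[11556, 1438, 192]; [1438, 192, 28]; [192, 28, 7]]·[c₂, c₁, c₀]ᵀ = [-28126, -3556, -496]ᵀ.
Inverting the 3×3 Gram matrix, [c₂, c₁, c₀]ᵀ = [-37966/18997, -276629/94985, -417084/94985]ᵀ.

c₂ = -1.999, c₁ = -2.912, c₀ = -4.391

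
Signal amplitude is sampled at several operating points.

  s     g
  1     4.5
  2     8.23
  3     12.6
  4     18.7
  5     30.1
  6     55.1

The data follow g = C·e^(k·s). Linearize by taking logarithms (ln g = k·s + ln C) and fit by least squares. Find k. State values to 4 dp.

k = 0.4803

Let Y = ln g. Fitting Y = k·s + ln C by least squares:
Over the data: Σs = 21.0000, Σ(s)² = 91.0000, Σln g = 16.4878, Σs·ln g = 66.1124.
Normal system: [[91.0000, 21.0000]; [21.0000, 6]]·[k, ln C]ᵀ = [66.1124, 16.4878]ᵀ.
Slope k = (n·Σs·ln g − Σs·Σln g)/(n·Σ(s)² − (Σs)²) = (6·66.1124 − 21.0000·16.4878)/105.0000 = 0.48030; ln C = (Σln g − k·Σs)/n = 1.06692.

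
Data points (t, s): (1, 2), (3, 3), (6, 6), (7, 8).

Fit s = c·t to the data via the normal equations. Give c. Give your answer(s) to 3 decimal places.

From the data, Σt·t = 95.
Moment sums: Σt·s = 103.
Normal equations: [[95]]·[c]ᵀ = [103]ᵀ.
c = 103/95 = 1.08421.

c = 1.084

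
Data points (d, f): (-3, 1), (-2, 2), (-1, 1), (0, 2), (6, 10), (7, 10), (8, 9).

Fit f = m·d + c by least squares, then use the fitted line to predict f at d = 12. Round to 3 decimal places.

f̂ = 13.964

From the data, Σd·d = 163, Σd = 15, Σ1 = 7.
For Mᵀf: Σd·f = 194, Σf = 35.
Normal equations: [[163, 15]; [15, 7]]·[m, c]ᵀ = [194, 35]ᵀ.
Eliminating c: 7·(row 1) − 15·(row 2) gives 916·m = 7·194 − 15·35 = 833, so m = 833/916.
Then c = (35 − 15·(833/916))/7 = 2795/916.
At d = 12: f̂ = (833/916)·(12) + (2795/916)·(1) = 12791/916.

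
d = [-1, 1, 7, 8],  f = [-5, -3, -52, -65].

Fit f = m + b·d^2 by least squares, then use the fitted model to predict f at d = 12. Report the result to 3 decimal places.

f̂ = -143.955

With design matrix A, AᵀA = [[4, 115]; [115, 6499]] and Aᵀf = [-125, -6716]ᵀ.
Eliminating b: 6499·(row 1) − 115·(row 2) gives 12771·m = 6499·(-125) − 115·(-6716) = -40035, so m = -13345/4257.
Then b = ((-6716) − 115·(-13345/4257))/6499 = -4163/4257.
At d = 12: f̂ = (-13345/4257)·(1) + (-4163/4257)·(144) = -612817/4257.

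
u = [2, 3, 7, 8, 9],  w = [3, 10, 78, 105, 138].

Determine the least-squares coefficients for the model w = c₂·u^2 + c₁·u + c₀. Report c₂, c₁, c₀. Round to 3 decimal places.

c₂ = 2.139, c₁ = -4.332, c₀ = 3.378

From the data, Σu^2·u^2 = 13155, Σu^2·u = 1619, Σu^2 = 207, Σu·u = 207, Σu = 29, Σ1 = 5.
For Xᵀw: Σu^2·w = 21822, Σu·w = 2664, Σw = 334.
Normal equations: [[13155, 1619, 207]; [1619, 207, 29]; [207, 29, 5]]·[c₂, c₁, c₀]ᵀ = [21822, 2664, 334]ᵀ.
Inverting the 3×3 Gram matrix, [c₂, c₁, c₀]ᵀ = [7612/3559, -15417/3559, 12023/3559]ᵀ.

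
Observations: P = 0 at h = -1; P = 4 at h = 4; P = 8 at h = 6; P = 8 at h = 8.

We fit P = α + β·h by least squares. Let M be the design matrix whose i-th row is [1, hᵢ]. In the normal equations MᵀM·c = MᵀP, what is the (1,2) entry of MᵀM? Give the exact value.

17

Row 1 ↔ basis 1, column 2 ↔ basis h, so (MᵀM)_{1,2} = Σᵢ h = (1)·(-1) + (1)·(4) + (1)·(6) + (1)·(8) = 17.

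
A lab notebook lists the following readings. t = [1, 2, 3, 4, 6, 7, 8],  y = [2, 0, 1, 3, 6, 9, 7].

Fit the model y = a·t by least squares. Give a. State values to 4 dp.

a = 0.9609

From the data, Σt·t = 179.
And Σt·y = 172.
a = 172/179 = 0.960894.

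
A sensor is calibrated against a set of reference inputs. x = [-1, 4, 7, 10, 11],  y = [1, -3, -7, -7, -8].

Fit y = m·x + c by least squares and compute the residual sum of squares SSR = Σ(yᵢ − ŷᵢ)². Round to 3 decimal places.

SSR = 3.325

Compute the Gram sums: Σx·x = 287, Σx = 31, Σ1 = 5.
And Σx·y = -220, Σy = -24.
Eliminating c: 5·(row 1) − 31·(row 2) gives 474·m = 5·(-220) − 31·(-24) = -356, so m = -178/237.
Then c = ((-24) − 31·(-178/237))/5 = -34/237.
Residuals: 31/79, 35/237, -379/237, 155/237, 32/79; SSR = 788/237.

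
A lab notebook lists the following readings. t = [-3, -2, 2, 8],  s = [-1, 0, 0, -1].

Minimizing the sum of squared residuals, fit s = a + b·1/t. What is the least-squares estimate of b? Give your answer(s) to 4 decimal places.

With design matrix X, XᵀX = [[4, -5/24]; [-5/24, 361/576]] and Xᵀs = [-2, 5/24]ᵀ.
det = 4·(361/576) − (-5/24)² = 473/192.
a = ((-2)·(361/576) − (-5/24)·(5/24))/(473/192) = -697/1419; b = (4·(5/24) − (-5/24)·(-2))/(473/192) = 80/473.

b = 0.1691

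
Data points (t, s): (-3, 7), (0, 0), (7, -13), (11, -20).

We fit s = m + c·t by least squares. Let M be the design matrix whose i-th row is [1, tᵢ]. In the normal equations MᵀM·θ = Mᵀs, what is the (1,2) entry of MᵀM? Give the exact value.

15

Row 1 ↔ basis 1, column 2 ↔ basis t, so (MᵀM)_{1,2} = Σᵢ t = (1)·(-3) + (1)·(0) + (1)·(7) + (1)·(11) = 15.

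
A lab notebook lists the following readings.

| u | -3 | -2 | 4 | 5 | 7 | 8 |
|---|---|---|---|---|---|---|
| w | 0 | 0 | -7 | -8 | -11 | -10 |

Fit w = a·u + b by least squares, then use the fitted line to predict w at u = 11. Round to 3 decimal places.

The normal system AᵀA·[a, b]ᵀ = Aᵀw is [[167, 19]; [19, 6]]·[a, b]ᵀ = [-225, -36]ᵀ.
Eliminating b: 6·(row 1) − 19·(row 2) gives 641·a = 6·(-225) − 19·(-36) = -666, so a = -666/641.
Then b = ((-36) − 19·(-666/641))/6 = -1737/641.
At u = 11: ŵ = (-666/641)·(11) + (-1737/641)·(1) = -9063/641.

ŵ = -14.139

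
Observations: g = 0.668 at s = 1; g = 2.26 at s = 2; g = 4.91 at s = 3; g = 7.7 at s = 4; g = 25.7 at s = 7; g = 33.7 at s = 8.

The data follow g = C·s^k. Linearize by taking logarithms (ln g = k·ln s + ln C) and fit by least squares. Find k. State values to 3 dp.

k = 1.888

Let Y = ln g. Fitting Y = k·ln s + ln C by least squares:
Σln s = 7.2034, Σ(ln s)² = 11.7199, Σln g = 10.8084, Σln s·ln g = 18.7749.
Equations: 11.7199·k + 7.2034·ln C = 18.7749;  7.2034·k + 6·ln C = 10.8084.
Slope k = (n·Σln s·ln g − Σln s·Σln g)/(n·Σ(ln s)² − (Σln s)²) = (6·18.7749 − 7.2034·10.8084)/18.4301 = 1.88780; ln C = (Σln g − k·Σln s)/n = -0.46503.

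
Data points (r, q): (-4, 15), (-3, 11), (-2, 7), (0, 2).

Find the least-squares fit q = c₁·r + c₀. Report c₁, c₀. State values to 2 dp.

c₁ = -3.23, c₀ = 1.49

Normal-equation sums: Σr·r = 29, Σr = -9, Σ1 = 4.
And Σr·q = -107, Σq = 35.
XᵀX·[c₁, c₀]ᵀ = Xᵀq becomes [[29, -9]; [-9, 4]]·[c₁, c₀]ᵀ = [-107, 35]ᵀ.
Δ = 29·4 − (-9)² = 35.
c₁ = ((-107)·4 − (-9)·35)/35 = -113/35; c₀ = (29·35 − (-9)·(-107))/35 = 52/35.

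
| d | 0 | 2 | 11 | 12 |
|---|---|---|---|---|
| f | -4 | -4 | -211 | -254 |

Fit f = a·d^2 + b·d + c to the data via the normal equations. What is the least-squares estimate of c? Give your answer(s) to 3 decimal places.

From the data, Σd^2·d^2 = 35393, Σd^2·d = 3067, Σd^2 = 269, Σd·d = 269, Σd = 25, Σ1 = 4.
For Mᵀf: Σd^2·f = -62123, Σd·f = -5377, Σf = -473.
Normal equations: [[35393, 3067, 269]; [3067, 269, 25]; [269, 25, 4]]·[a, b, c]ᵀ = [-62123, -5377, -473]ᵀ.
Solving the 3×3 system (Gaussian elimination) gives a = -21107/10194, b = 40549/10194, c = -6571/1699.

c = -3.868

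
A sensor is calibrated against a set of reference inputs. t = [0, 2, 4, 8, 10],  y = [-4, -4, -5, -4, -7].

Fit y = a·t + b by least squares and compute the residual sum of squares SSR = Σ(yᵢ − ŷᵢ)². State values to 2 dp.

Compute the Gram sums: Σt·t = 184, Σt = 24, Σ1 = 5.
Moment sums: Σt·y = -130, Σy = -24.
So XᵀX·[a, b]ᵀ = Xᵀy: [[184, 24]; [24, 5]]·[a, b]ᵀ = [-130, -24]ᵀ.
det = 184·5 − 24² = 344.
a = ((-130)·5 − 24·(-24))/344 = -37/172; b = (184·(-24) − 24·(-130))/344 = -162/43.
Residuals: -10/43, 17/86, -16/43, 64/43, -93/86; SSR = 311/86.

SSR = 3.62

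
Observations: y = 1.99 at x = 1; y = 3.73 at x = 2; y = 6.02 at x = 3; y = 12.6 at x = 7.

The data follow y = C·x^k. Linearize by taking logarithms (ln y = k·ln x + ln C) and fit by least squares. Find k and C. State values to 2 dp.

k = 0.96, C = 1.99

Taking logs, ln y = k·ln x + ln C, so regress ln y on ln x.
XᵀX = [[5.4740, 3.7377]; [3.7377, 4]], rhs = [7.8149, 6.3333]ᵀ  (here Σln x = 3.7377, Σ(ln x)² = 5.4740, Σln y = 6.3333, Σln x·ln y = 7.8149).
Solving (det = 7.9257): k = 0.95736, ln C = 0.68875, so C = exp(0.68875) = 1.99123.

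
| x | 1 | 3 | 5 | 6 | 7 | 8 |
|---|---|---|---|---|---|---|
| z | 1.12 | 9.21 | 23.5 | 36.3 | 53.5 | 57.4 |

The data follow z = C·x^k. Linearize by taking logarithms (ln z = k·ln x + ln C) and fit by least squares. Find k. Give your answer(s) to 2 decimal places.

Let Y = ln z. Fitting Y = k·ln x + ln C by least squares:
Σln x = 8.5252, Σ(ln x)² = 15.1183, Σln z = 17.1122, Σln x·ln z = 30.1218.
Equations: 15.1183·k + 8.5252·ln C = 30.1218;  8.5252·k + 6·ln C = 17.1122.
Δ = 15.1183·6 − (8.5252)² = 18.0313; k = (30.1218·6 − 8.5252·17.1122)/18.0313 = 1.93259, ln C = (15.1183·17.1122 − 8.5252·30.1218)/18.0313 = 0.10609.

k = 1.93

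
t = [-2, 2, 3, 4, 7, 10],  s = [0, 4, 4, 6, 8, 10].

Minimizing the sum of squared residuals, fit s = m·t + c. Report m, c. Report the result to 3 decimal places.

m = 0.837, c = 1.984

Forming MᵀM = [[182, 24]; [24, 6]] and Mᵀs = [200, 32]ᵀ gives MᵀM·[m, c]ᵀ = Mᵀs.
Δ = 182·6 − 24² = 516.
m = (200·6 − 24·32)/516 = 36/43; c = (182·32 − 24·200)/516 = 256/129.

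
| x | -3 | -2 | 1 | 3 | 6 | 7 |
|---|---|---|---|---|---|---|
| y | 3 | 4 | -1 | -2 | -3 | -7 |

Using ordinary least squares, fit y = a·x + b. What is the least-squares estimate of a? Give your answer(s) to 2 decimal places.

MᵀM·[a, b]ᵀ = Mᵀy reads: 108·a + 12·b = -91;  12·a + 6·b = -6.
Eliminating b: 6·(row 1) − 12·(row 2) gives 504·a = 6·(-91) − 12·(-6) = -474, so a = -79/84.
Then b = ((-6) − 12·(-79/84))/6 = 37/42.

a = -0.94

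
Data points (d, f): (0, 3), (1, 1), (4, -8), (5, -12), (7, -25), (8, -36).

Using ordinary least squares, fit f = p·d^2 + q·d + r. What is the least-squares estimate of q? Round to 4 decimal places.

Normal-equation sums: Σd^2·d^2 = 7379, Σd^2·d = 1045, Σd^2 = 155, Σd·d = 155, Σd = 25, Σ1 = 6.
Moment sums: Σd^2·f = -3956, Σd·f = -554, Σf = -77.
Solving the 3×3 system (Gaussian elimination) gives p = -4145/7332, q = -5413/36660, r = 1458/611.

q = -0.1477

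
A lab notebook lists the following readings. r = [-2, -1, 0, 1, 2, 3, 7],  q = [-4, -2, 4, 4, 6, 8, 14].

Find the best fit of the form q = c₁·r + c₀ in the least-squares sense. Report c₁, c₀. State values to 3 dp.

Setting ∂/∂c₁ … = 0 gives: 68·c₁ + 10·c₀ = 148;  10·c₁ + 7·c₀ = 30.
Eliminating c₀: 7·(row 1) − 10·(row 2) gives 376·c₁ = 7·148 − 10·30 = 736, so c₁ = 92/47.
Then c₀ = (30 − 10·(92/47))/7 = 70/47.

c₁ = 1.957, c₀ = 1.489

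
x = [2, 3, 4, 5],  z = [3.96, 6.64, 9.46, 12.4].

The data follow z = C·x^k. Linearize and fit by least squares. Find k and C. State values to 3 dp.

k = 1.246, C = 1.677

Let Y = ln z. Fitting Y = k·ln x + ln C by least squares:
Σln x = 4.7875, Σ(ln x)² = 6.1995, Σln z = 8.0341, Σln x·ln z = 10.2009.
Equations: 6.1995·k + 4.7875·ln C = 10.2009;  4.7875·k + 4·ln C = 8.0341.
Δ = 6.1995·4 − (4.7875)² = 1.8779; k = (10.2009·4 − 4.7875·8.0341)/1.8779 = 1.24624, ln C = (6.1995·8.0341 − 4.7875·10.2009)/1.8779 = 0.51695, so C = exp(0.51695) = 1.67690.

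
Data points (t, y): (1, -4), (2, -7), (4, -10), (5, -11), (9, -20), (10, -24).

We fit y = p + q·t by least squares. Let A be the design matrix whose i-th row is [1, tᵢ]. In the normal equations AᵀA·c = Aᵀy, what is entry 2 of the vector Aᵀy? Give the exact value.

-533

Entry 2 ↔ basis t, so (Aᵀy)_{2} = Σᵢ (t)·yᵢ = (1)·(-4) + (2)·(-7) + (4)·(-10) + (5)·(-11) + (9)·(-20) + (10)·(-24) = -533.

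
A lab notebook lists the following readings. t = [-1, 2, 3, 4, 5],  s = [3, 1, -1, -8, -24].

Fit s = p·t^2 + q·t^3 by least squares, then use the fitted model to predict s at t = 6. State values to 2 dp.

Compute the Gram sums: Σt^2·t^2 = 979, Σt^2·t^3 = 4423, Σt^3·t^3 = 20515.
For Mᵀs: Σt^2·s = -730, Σt^3·s = -3534.
det = 979·20515 − 4423² = 521256.
p = ((-730)·20515 − 4423·(-3534))/521256 = 163733/130314; q = (979·(-3534) − 4423·(-730))/521256 = -57749/130314.
At t = 6: ŝ = (163733/130314)·(36) + (-57749/130314)·(216) = -1096566/21719.

ŝ = -50.49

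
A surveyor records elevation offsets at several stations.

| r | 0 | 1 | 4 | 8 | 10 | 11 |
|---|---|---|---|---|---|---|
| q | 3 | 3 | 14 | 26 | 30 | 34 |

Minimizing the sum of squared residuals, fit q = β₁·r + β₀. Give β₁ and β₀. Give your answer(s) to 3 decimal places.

β₁ = 2.905, β₀ = 1.869

Sums needed: Σr·r = 302, Σr = 34, Σ1 = 6.
And Σr·q = 941, Σq = 110.
Eliminating β₀: 6·(row 1) − 34·(row 2) gives 656·β₁ = 6·941 − 34·110 = 1906, so β₁ = 953/328.
Then β₀ = (110 − 34·(953/328))/6 = 613/328.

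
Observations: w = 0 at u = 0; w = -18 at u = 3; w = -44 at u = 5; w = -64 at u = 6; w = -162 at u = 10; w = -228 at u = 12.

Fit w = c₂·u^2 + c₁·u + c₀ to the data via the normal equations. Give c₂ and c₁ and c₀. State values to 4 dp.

Sums needed: Σu^2·u^2 = 32738, Σu^2·u = 3096, Σu^2 = 314, Σu·u = 314, Σu = 36, Σ1 = 6.
For Xᵀw: Σu^2·w = -52598, Σu·w = -5014, Σw = -516.
So XᵀX·[c₂, c₁, c₀]ᵀ = Xᵀw: [[32738, 3096, 314]; [3096, 314, 36]; [314, 36, 6]]·[c₂, c₁, c₀]ᵀ = [-52598, -5014, -516]ᵀ.
Row-reducing yields c₂ = -137697/96734, c₁ = -95138/48367, c₀ = 28675/96734.

c₂ = -1.4235, c₁ = -1.9670, c₀ = 0.2964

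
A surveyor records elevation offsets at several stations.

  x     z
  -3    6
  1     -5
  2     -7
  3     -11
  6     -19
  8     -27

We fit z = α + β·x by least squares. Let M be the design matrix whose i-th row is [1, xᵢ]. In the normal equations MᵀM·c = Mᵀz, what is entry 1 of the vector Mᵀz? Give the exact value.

Entry 1 ↔ basis 1, so (Mᵀz)_{1} = Σᵢ zᵢ = (1)·(6) + (1)·(-5) + (1)·(-7) + (1)·(-11) + (1)·(-19) + (1)·(-27) = -63.

-63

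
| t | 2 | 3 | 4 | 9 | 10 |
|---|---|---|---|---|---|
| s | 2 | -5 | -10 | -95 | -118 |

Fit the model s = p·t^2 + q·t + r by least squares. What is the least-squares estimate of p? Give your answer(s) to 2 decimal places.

p = -1.41

Sums needed: Σt^2·t^2 = 16914, Σt^2·t = 1828, Σt^2 = 210, Σt·t = 210, Σt = 28, Σ1 = 5.
Right-hand side: Σt^2·s = -19692, Σt·s = -2086, Σs = -226.
So MᵀM·[p, q, r]ᵀ = Mᵀs: [[16914, 1828, 210]; [1828, 210, 28]; [210, 28, 5]]·[p, q, r]ᵀ = [-19692, -2086, -226]ᵀ.
Inverting the 3×3 Gram matrix, [p, q, r]ᵀ = [-9674/6871, 12603/6871, 25162/6871]ᵀ.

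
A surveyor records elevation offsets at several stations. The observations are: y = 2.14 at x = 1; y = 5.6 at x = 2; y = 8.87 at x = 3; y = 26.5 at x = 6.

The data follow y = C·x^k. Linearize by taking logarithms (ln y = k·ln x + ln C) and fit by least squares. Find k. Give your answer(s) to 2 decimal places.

k = 1.39

Taking logs, ln y = k·ln x + ln C, so regress ln y on ln x.
Sums: Σln x = 3.5835, Σ(ln x)² = 4.8978, Σln y = 7.9434, Σln x·ln y = 9.4639.
Normal system: [[4.8978, 3.5835]; [3.5835, 4]]·[k, ln C]ᵀ = [9.4639, 7.9434]ᵀ.
Slope k = (n·Σln x·ln y − Σln x·Σln y)/(n·Σ(ln x)² − (Σln x)²) = (4·9.4639 − 3.5835·7.9434)/6.7496 = 1.39124; ln C = (Σln y − k·Σln x)/n = 0.73947.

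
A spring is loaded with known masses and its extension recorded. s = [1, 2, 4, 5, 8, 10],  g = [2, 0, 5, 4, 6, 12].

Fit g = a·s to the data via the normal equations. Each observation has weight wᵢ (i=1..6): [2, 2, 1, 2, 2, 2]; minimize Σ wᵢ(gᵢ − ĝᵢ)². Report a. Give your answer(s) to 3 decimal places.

a = 0.990

Forming MᵀWM = [[404]] and MᵀWg = [400]ᵀ gives MᵀWM·[a]ᵀ = MᵀWg.
a = 400/404 = 0.990099.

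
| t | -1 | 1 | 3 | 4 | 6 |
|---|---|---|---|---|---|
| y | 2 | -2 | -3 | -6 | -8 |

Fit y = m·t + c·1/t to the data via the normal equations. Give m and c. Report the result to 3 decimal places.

m = -1.301, c = -0.603

Entries of AᵀA: Σt·t = 63, Σt·1/t = 5, Σ1/t·1/t = 317/144.
Right-hand side: Σt·y = -85, Σ1/t·y = -47/6.
Determinant 63·(317/144) − 5² = 1819/16.
m = ((-85)·(317/144) − 5·(-47/6))/(1819/16) = -21305/16371; c = (63·(-47/6) − 5·(-85))/(1819/16) = -1096/1819.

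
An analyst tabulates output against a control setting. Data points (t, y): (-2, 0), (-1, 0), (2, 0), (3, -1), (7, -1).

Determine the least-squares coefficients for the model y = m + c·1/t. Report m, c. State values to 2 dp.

m = -0.45, c = -0.43

Entries of MᵀM: Σ1 = 5, Σ1/t = -11/21, Σ1/t·1/t = 1439/882.
Moment sums: Σy = -2, Σ1/t·y = -10/21.
So MᵀM·[m, c]ᵀ = Mᵀy: [[5, -11/21]; [-11/21, 1439/882]]·[m, c]ᵀ = [-2, -10/21]ᵀ.
Determinant 5·(1439/882) − (-11/21)² = 6953/882.
m = ((-2)·(1439/882) − (-11/21)·(-10/21))/(6953/882) = -3098/6953; c = (5·(-10/21) − (-11/21)·(-2))/(6953/882) = -3024/6953.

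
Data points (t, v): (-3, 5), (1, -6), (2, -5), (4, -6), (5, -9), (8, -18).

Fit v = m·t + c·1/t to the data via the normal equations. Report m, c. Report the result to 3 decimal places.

m = -1.904, c = -2.901

Entries of MᵀM: Σt·t = 119, Σt·1/t = 6, Σ1/t·1/t = 21301/14400.
Moment sums: Σt·v = -244, Σ1/t·v = -943/60.
Determinant 119·(21301/14400) − 6² = 2016419/14400.
m = ((-244)·(21301/14400) − 6·(-943/60))/(2016419/14400) = -3839524/2016419; c = (119·(-943/60) − 6·(-244))/(2016419/14400) = -5850480/2016419.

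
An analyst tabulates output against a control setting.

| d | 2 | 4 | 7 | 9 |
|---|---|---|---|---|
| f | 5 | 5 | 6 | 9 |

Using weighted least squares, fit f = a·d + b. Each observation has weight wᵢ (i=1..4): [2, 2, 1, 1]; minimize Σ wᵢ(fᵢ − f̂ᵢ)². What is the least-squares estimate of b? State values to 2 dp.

The normal system XᵀWX·[a, b]ᵀ = XᵀWf is [[170, 28]; [28, 6]]·[a, b]ᵀ = [183, 35]ᵀ.
Eliminating b: 6·(row 1) − 28·(row 2) gives 236·a = 6·183 − 28·35 = 118, so a = 1/2.
Then b = (35 − 28·(1/2))/6 = 7/2.

b = 3.50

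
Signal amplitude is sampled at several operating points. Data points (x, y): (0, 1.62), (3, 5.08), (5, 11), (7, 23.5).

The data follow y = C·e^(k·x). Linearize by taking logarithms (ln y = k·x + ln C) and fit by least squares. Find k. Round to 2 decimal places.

Linearized form: ln y = k·x + ln C. From the 4 transformed points,
Sums: Σx = 15.0000, Σ(x)² = 83.0000, Σln y = 7.6626, Σx·ln y = 38.9644.
Normal system: [[83.0000, 15.0000]; [15.0000, 4]]·[k, ln C]ᵀ = [38.9644, 7.6626]ᵀ.
Solving (det = 107.0000): k = 0.38241, ln C = 0.48161.

k = 0.38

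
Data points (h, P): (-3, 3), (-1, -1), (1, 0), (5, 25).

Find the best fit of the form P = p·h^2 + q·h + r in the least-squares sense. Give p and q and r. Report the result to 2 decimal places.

p = 0.85, q = 1.01, r = -1.43

From the data, Σh^2·h^2 = 708, Σh^2·h = 98, Σh^2 = 36, Σh·h = 36, Σh = 2, Σ1 = 4.
Moment sums: Σh^2·P = 651, Σh·P = 117, ΣP = 27.
Normal equations: [[708, 98, 36]; [98, 36, 2]; [36, 2, 4]]·[p, q, r]ᵀ = [651, 117, 27]ᵀ.
Inverting the 3×3 Gram matrix, [p, q, r]ᵀ = [75/88, 111/110, -57/40]ᵀ.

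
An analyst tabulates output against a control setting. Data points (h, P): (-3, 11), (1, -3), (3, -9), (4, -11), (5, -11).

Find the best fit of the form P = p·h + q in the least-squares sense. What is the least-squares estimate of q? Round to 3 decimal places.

Forming MᵀM = [[60, 10]; [10, 5]] and MᵀP = [-162, -23]ᵀ gives MᵀM·[p, q]ᵀ = MᵀP.
Eliminating q: 5·(row 1) − 10·(row 2) gives 200·p = 5·(-162) − 10·(-23) = -580, so p = -29/10.
Then q = ((-23) − 10·(-29/10))/5 = 6/5.

q = 1.200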